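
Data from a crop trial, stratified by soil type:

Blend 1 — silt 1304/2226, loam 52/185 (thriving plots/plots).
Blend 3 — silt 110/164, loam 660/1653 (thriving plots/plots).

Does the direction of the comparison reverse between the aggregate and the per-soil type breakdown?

Yes

Silt: Blend 1 1304/2226 = 58.6%, Blend 3 110/164 = 67.1% → Blend 3
Loam: Blend 1 52/185 = 28.1%, Blend 3 660/1653 = 39.9% → Blend 3
Overall: Blend 1 1356/2411 = 56.2%, Blend 3 770/1817 = 42.4% → Blend 1
Blend 3 wins each soil group but Blend 1 wins overall — the comparison reverses. Blend 3's plots skew toward loam, which has a lower base rate.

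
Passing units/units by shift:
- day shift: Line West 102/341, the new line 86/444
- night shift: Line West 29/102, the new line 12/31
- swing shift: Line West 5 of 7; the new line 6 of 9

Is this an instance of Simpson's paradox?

No

Day shift: Line West 102/341 = 29.9%, the new line 86/444 = 19.4% → Line West
Night shift: Line West 29/102 = 28.4%, the new line 12/31 = 38.7% → the new line
Swing shift: Line West 5/7 = 71.4%, the new line 6/9 = 66.7% → Line West
Overall: Line West 136/450 = 30.2%, the new line 104/484 = 21.5% → Line West
Neither sweeps: Line West wins 2 of 3 groups, the new line wins 1. Line West wins overall but not every group — no Simpson reversal.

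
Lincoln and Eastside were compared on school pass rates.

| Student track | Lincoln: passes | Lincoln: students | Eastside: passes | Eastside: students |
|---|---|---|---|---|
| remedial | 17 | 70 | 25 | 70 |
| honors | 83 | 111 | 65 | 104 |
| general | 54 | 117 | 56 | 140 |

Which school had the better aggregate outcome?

Lincoln

Remedial: Lincoln 17/70 = 24.3%, Eastside 25/70 = 35.7% → Eastside
Honors: Lincoln 83/111 = 74.8%, Eastside 65/104 = 62.5% → Lincoln
General: Lincoln 54/117 = 46.2%, Eastside 56/140 = 40.0% → Lincoln
Overall: Lincoln 154/298 = 51.7%, Eastside 146/314 = 46.5% → Lincoln
(Neither sweeps every student group, but Lincoln has the higher pooled rate.)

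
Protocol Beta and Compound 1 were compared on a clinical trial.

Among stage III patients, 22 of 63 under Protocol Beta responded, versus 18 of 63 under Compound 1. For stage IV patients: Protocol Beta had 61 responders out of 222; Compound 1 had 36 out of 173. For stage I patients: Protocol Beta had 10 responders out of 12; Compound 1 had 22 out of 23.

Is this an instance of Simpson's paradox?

No

Stage III: Protocol Beta 22/63 = 34.9%, Compound 1 18/63 = 28.6% → Protocol Beta
Stage IV: Protocol Beta 61/222 = 27.5%, Compound 1 36/173 = 20.8% → Protocol Beta
Stage I: Protocol Beta 10/12 = 83.3%, Compound 1 22/23 = 95.7% → Compound 1
Overall: Protocol Beta 93/297 = 31.3%, Compound 1 76/259 = 29.3% → Protocol Beta
Neither sweeps: Protocol Beta wins 2 of 3 groups, Compound 1 wins 1. Protocol Beta wins overall but not every group — no Simpson reversal.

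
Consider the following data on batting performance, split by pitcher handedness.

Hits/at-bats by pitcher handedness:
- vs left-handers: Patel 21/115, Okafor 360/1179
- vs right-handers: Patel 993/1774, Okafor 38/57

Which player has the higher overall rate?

Vs left-handers: Patel 21/115 = 18.3%, Okafor 360/1179 = 30.5% → Okafor
Vs right-handers: Patel 993/1774 = 56.0%, Okafor 38/57 = 66.7% → Okafor
Overall: Patel 1014/1889 = 53.7%, Okafor 398/1236 = 32.2% → Patel
(Okafor wins every pitcher group but Patel wins overall — Okafor's at-bats skew toward the low-rate vs left-handers group.)

Patel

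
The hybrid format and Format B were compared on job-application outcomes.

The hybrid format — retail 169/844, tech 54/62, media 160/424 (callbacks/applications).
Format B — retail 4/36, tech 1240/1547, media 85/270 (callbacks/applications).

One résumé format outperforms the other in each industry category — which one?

Retail: the hybrid format 169/844 = 20.0%, Format B 4/36 = 11.1% → the hybrid format
Tech: the hybrid format 54/62 = 87.1%, Format B 1240/1547 = 80.2% → the hybrid format
Media: the hybrid format 160/424 = 37.7%, Format B 85/270 = 31.5% → the hybrid format
The hybrid format has the higher rate in all 3 groups.

the hybrid format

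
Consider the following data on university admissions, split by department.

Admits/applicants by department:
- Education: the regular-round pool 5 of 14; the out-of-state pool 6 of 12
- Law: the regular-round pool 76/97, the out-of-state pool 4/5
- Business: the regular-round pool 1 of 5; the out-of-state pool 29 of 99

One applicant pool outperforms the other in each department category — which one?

the out-of-state pool

Education: the regular-round pool 5/14 = 35.7%, the out-of-state pool 6/12 = 50.0% → the out-of-state pool
Law: the regular-round pool 76/97 = 78.4%, the out-of-state pool 4/5 = 80.0% → the out-of-state pool
Business: the regular-round pool 1/5 = 20.0%, the out-of-state pool 29/99 = 29.3% → the out-of-state pool
The out-of-state pool has the higher rate in all 3 groups.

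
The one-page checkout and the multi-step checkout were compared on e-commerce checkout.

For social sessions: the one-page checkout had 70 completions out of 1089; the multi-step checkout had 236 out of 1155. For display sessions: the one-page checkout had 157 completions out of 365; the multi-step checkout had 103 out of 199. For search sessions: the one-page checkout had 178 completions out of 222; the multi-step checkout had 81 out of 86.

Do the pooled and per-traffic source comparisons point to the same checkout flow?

Yes

Social: the one-page checkout 70/1089 = 6.4%, the multi-step checkout 236/1155 = 20.4% → the multi-step checkout
Display: the one-page checkout 157/365 = 43.0%, the multi-step checkout 103/199 = 51.8% → the multi-step checkout
Search: the one-page checkout 178/222 = 80.2%, the multi-step checkout 81/86 = 94.2% → the multi-step checkout
Overall: the one-page checkout 405/1676 = 24.2%, the multi-step checkout 420/1440 = 29.2% → the multi-step checkout
The multi-step checkout wins overall and in every traffic group — no reversal.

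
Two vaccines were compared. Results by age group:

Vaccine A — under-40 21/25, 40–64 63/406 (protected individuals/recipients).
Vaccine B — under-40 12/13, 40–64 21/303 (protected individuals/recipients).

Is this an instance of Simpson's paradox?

No

Under-40: Vaccine A 21/25 = 84.0%, Vaccine B 12/13 = 92.3% → Vaccine B
40–64: Vaccine A 63/406 = 15.5%, Vaccine B 21/303 = 6.9% → Vaccine A
Overall: Vaccine A 84/431 = 19.5%, Vaccine B 33/316 = 10.4% → Vaccine A
Neither sweeps: Vaccine A wins 1 of 2 groups, Vaccine B wins 1. Vaccine A wins overall but not every group — no Simpson reversal.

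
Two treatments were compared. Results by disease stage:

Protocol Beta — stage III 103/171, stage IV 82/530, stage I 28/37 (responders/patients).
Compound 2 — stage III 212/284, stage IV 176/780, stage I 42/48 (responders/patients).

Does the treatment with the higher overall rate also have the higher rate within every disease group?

Stage III: Protocol Beta 103/171 = 60.2%, Compound 2 212/284 = 74.6% → Compound 2
Stage IV: Protocol Beta 82/530 = 15.5%, Compound 2 176/780 = 22.6% → Compound 2
Stage I: Protocol Beta 28/37 = 75.7%, Compound 2 42/48 = 87.5% → Compound 2
Overall: Protocol Beta 213/738 = 28.9%, Compound 2 430/1112 = 38.7% → Compound 2
Compound 2 wins overall and in every disease group — no reversal.

Yes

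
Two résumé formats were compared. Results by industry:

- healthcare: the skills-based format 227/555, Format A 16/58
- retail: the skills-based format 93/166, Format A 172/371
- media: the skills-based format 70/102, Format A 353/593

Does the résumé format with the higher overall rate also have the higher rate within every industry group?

No

Healthcare: the skills-based format 227/555 = 40.9%, Format A 16/58 = 27.6% → the skills-based format
Retail: the skills-based format 93/166 = 56.0%, Format A 172/371 = 46.4% → the skills-based format
Media: the skills-based format 70/102 = 68.6%, Format A 353/593 = 59.5% → the skills-based format
Overall: the skills-based format 390/823 = 47.4%, Format A 541/1022 = 52.9% → Format A
The skills-based format wins each industry group but Format A wins overall — the comparison reverses. The skills-based format's applications skew toward healthcare, which has a lower base rate.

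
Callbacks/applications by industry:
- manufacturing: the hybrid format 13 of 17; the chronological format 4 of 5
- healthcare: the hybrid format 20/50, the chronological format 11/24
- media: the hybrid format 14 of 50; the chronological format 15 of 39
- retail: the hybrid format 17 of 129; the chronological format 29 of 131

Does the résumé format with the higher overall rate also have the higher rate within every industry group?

Manufacturing: the hybrid format 13/17 = 76.5%, the chronological format 4/5 = 80.0% → the chronological format
Healthcare: the hybrid format 20/50 = 40.0%, the chronological format 11/24 = 45.8% → the chronological format
Media: the hybrid format 14/50 = 28.0%, the chronological format 15/39 = 38.5% → the chronological format
Retail: the hybrid format 17/129 = 13.2%, the chronological format 29/131 = 22.1% → the chronological format
Overall: the hybrid format 64/246 = 26.0%, the chronological format 59/199 = 29.6% → the chronological format
The chronological format wins overall and in every industry group — no reversal.

Yes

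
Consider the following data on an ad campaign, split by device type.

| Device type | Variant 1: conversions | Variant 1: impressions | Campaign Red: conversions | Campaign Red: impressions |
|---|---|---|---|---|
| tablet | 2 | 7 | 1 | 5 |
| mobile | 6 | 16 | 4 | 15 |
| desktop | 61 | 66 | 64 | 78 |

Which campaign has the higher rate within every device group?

Tablet: Variant 1 2/7 = 28.6%, Campaign Red 1/5 = 20.0% → Variant 1
Mobile: Variant 1 6/16 = 37.5%, Campaign Red 4/15 = 26.7% → Variant 1
Desktop: Variant 1 61/66 = 92.4%, Campaign Red 64/78 = 82.1% → Variant 1
Variant 1 has the higher rate in all 3 groups.

Variant 1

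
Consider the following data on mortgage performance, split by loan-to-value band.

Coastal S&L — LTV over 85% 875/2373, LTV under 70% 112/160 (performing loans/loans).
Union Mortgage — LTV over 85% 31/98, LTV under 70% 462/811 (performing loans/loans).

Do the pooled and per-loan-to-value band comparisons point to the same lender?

No

LTV over 85%: Coastal S&L 875/2373 = 36.9%, Union Mortgage 31/98 = 31.6% → Coastal S&L
LTV under 70%: Coastal S&L 112/160 = 70.0%, Union Mortgage 462/811 = 57.0% → Coastal S&L
Overall: Coastal S&L 987/2533 = 39.0%, Union Mortgage 493/909 = 54.2% → Union Mortgage
Coastal S&L wins each loan-to-value group but Union Mortgage wins overall — the comparison reverses. Coastal S&L's loans skew toward LTV over 85%, which has a lower base rate.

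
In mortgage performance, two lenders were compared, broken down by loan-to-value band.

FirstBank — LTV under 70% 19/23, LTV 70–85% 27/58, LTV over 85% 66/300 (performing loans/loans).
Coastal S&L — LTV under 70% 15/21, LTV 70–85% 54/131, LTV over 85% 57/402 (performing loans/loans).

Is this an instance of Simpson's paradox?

No

LTV under 70%: FirstBank 19/23 = 82.6%, Coastal S&L 15/21 = 71.4% → FirstBank
LTV 70–85%: FirstBank 27/58 = 46.6%, Coastal S&L 54/131 = 41.2% → FirstBank
LTV over 85%: FirstBank 66/300 = 22.0%, Coastal S&L 57/402 = 14.2% → FirstBank
Overall: FirstBank 112/381 = 29.4%, Coastal S&L 126/554 = 22.7% → FirstBank
FirstBank wins overall and in every loan-to-value group — no reversal.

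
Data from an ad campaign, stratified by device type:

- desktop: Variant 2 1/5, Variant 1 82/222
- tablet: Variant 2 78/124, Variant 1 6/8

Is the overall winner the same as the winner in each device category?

Desktop: Variant 2 1/5 = 20.0%, Variant 1 82/222 = 36.9% → Variant 1
Tablet: Variant 2 78/124 = 62.9%, Variant 1 6/8 = 75.0% → Variant 1
Overall: Variant 2 79/129 = 61.2%, Variant 1 88/230 = 38.3% → Variant 2
Variant 1 wins each device group but Variant 2 wins overall — the comparison reverses. Variant 1's impressions skew toward desktop, which has a lower base rate.

No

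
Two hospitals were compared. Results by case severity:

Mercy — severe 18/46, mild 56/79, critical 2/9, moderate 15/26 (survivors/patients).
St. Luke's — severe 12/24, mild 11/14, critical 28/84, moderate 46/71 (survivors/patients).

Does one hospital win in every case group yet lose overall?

Severe: Mercy 18/46 = 39.1%, St. Luke's 12/24 = 50.0% → St. Luke's
Mild: Mercy 56/79 = 70.9%, St. Luke's 11/14 = 78.6% → St. Luke's
Critical: Mercy 2/9 = 22.2%, St. Luke's 28/84 = 33.3% → St. Luke's
Moderate: Mercy 15/26 = 57.7%, St. Luke's 46/71 = 64.8% → St. Luke's
Overall: Mercy 91/160 = 56.9%, St. Luke's 97/193 = 50.3% → Mercy
St. Luke's wins each case group but Mercy wins overall — the comparison reverses. St. Luke's's patients skew toward critical, which has a lower base rate.

Yes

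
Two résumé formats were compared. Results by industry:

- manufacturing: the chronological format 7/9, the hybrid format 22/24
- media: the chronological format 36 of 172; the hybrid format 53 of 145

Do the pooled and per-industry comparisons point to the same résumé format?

Manufacturing: the chronological format 7/9 = 77.8%, the hybrid format 22/24 = 91.7% → the hybrid format
Media: the chronological format 36/172 = 20.9%, the hybrid format 53/145 = 36.6% → the hybrid format
Overall: the chronological format 43/181 = 23.8%, the hybrid format 75/169 = 44.4% → the hybrid format
The hybrid format wins overall and in every industry group — no reversal.

Yes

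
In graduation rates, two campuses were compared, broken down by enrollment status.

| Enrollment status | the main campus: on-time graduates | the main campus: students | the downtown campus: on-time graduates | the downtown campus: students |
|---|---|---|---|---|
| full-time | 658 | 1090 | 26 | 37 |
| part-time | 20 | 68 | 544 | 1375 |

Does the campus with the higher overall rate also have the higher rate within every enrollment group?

No

Full-time: the main campus 658/1090 = 60.4%, the downtown campus 26/37 = 70.3% → the downtown campus
Part-time: the main campus 20/68 = 29.4%, the downtown campus 544/1375 = 39.6% → the downtown campus
Overall: the main campus 678/1158 = 58.5%, the downtown campus 570/1412 = 40.4% → the main campus
The downtown campus wins each enrollment group but the main campus wins overall — the comparison reverses. The downtown campus's students skew toward part-time, which has a lower base rate.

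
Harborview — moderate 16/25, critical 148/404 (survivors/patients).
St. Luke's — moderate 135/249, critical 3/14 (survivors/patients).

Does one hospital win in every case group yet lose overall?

Yes

Moderate: Harborview 16/25 = 64.0%, St. Luke's 135/249 = 54.2% → Harborview
Critical: Harborview 148/404 = 36.6%, St. Luke's 3/14 = 21.4% → Harborview
Overall: Harborview 164/429 = 38.2%, St. Luke's 138/263 = 52.5% → St. Luke's
Harborview wins each case group but St. Luke's wins overall — the comparison reverses. Harborview's patients skew toward critical, which has a lower base rate.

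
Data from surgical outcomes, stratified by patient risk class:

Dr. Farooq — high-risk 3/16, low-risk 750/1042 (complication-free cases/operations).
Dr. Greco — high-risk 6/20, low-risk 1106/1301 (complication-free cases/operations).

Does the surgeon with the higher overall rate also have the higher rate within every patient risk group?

Yes

High-risk: Dr. Farooq 3/16 = 18.8%, Dr. Greco 6/20 = 30.0% → Dr. Greco
Low-risk: Dr. Farooq 750/1042 = 72.0%, Dr. Greco 1106/1301 = 85.0% → Dr. Greco
Overall: Dr. Farooq 753/1058 = 71.2%, Dr. Greco 1112/1321 = 84.2% → Dr. Greco
Dr. Greco wins overall and in every patient risk group — no reversal.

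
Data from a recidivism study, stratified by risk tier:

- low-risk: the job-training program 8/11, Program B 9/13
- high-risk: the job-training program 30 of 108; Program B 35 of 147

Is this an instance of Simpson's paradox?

No

Low-risk: the job-training program 8/11 = 72.7%, Program B 9/13 = 69.2% → the job-training program
High-risk: the job-training program 30/108 = 27.8%, Program B 35/147 = 23.8% → the job-training program
Overall: the job-training program 38/119 = 31.9%, Program B 44/160 = 27.5% → the job-training program
The job-training program wins overall and in every risk group — no reversal.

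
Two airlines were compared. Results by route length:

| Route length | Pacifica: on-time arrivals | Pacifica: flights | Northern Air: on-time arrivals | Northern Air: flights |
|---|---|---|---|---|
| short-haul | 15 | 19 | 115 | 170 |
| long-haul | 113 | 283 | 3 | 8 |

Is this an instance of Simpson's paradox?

Yes

Short-haul: Pacifica 15/19 = 78.9%, Northern Air 115/170 = 67.6% → Pacifica
Long-haul: Pacifica 113/283 = 39.9%, Northern Air 3/8 = 37.5% → Pacifica
Overall: Pacifica 128/302 = 42.4%, Northern Air 118/178 = 66.3% → Northern Air
Pacifica wins each route group but Northern Air wins overall — the comparison reverses. Pacifica's flights skew toward long-haul, which has a lower base rate.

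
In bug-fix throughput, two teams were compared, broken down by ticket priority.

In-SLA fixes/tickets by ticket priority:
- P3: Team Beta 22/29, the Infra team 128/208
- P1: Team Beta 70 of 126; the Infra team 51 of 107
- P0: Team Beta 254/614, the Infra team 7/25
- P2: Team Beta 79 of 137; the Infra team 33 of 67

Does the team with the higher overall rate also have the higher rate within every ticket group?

P3: Team Beta 22/29 = 75.9%, the Infra team 128/208 = 61.5% → Team Beta
P1: Team Beta 70/126 = 55.6%, the Infra team 51/107 = 47.7% → Team Beta
P0: Team Beta 254/614 = 41.4%, the Infra team 7/25 = 28.0% → Team Beta
P2: Team Beta 79/137 = 57.7%, the Infra team 33/67 = 49.3% → Team Beta
Overall: Team Beta 425/906 = 46.9%, the Infra team 219/407 = 53.8% → the Infra team
Team Beta wins each ticket group but the Infra team wins overall — the comparison reverses. Team Beta's tickets skew toward P0, which has a lower base rate.

No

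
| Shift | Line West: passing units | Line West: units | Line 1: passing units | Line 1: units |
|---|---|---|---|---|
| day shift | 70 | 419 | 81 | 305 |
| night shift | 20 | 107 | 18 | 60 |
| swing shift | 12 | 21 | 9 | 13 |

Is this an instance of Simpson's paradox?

Day shift: Line West 70/419 = 16.7%, Line 1 81/305 = 26.6% → Line 1
Night shift: Line West 20/107 = 18.7%, Line 1 18/60 = 30.0% → Line 1
Swing shift: Line West 12/21 = 57.1%, Line 1 9/13 = 69.2% → Line 1
Overall: Line West 102/547 = 18.6%, Line 1 108/378 = 28.6% → Line 1
Line 1 wins overall and in every shift group — no reversal.

No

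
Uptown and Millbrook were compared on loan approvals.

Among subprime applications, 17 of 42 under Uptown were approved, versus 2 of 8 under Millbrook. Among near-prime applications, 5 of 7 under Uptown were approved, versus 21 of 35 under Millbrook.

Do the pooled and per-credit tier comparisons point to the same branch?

No

Subprime: Uptown 17/42 = 40.5%, Millbrook 2/8 = 25.0% → Uptown
Near-prime: Uptown 5/7 = 71.4%, Millbrook 21/35 = 60.0% → Uptown
Overall: Uptown 22/49 = 44.9%, Millbrook 23/43 = 53.5% → Millbrook
Uptown wins each credit group but Millbrook wins overall — the comparison reverses. Uptown's applications skew toward subprime, which has a lower base rate.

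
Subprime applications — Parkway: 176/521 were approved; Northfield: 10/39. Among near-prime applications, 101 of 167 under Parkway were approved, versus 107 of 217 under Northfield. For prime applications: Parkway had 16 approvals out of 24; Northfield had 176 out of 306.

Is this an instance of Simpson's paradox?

Subprime: Parkway 176/521 = 33.8%, Northfield 10/39 = 25.6% → Parkway
Near-prime: Parkway 101/167 = 60.5%, Northfield 107/217 = 49.3% → Parkway
Prime: Parkway 16/24 = 66.7%, Northfield 176/306 = 57.5% → Parkway
Overall: Parkway 293/712 = 41.2%, Northfield 293/562 = 52.1% → Northfield
Parkway wins each credit group but Northfield wins overall — the comparison reverses. Parkway's applications skew toward subprime, which has a lower base rate.

Yes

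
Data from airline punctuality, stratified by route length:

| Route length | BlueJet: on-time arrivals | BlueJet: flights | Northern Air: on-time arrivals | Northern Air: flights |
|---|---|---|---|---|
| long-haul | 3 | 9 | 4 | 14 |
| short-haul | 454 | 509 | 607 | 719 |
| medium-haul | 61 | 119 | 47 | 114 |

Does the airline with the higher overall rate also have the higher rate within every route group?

Yes

Long-haul: BlueJet 3/9 = 33.3%, Northern Air 4/14 = 28.6% → BlueJet
Short-haul: BlueJet 454/509 = 89.2%, Northern Air 607/719 = 84.4% → BlueJet
Medium-haul: BlueJet 61/119 = 51.3%, Northern Air 47/114 = 41.2% → BlueJet
Overall: BlueJet 518/637 = 81.3%, Northern Air 658/847 = 77.7% → BlueJet
BlueJet wins overall and in every route group — no reversal.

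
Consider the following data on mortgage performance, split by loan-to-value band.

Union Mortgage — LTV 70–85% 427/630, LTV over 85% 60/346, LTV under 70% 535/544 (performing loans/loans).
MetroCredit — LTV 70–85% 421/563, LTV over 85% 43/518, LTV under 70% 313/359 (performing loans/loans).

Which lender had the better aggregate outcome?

Union Mortgage

LTV 70–85%: Union Mortgage 427/630 = 67.8%, MetroCredit 421/563 = 74.8% → MetroCredit
LTV over 85%: Union Mortgage 60/346 = 17.3%, MetroCredit 43/518 = 8.3% → Union Mortgage
LTV under 70%: Union Mortgage 535/544 = 98.3%, MetroCredit 313/359 = 87.2% → Union Mortgage
Overall: Union Mortgage 1022/1520 = 67.2%, MetroCredit 777/1440 = 54.0% → Union Mortgage
(Neither sweeps every loan-to-value group, but Union Mortgage has the higher pooled rate.)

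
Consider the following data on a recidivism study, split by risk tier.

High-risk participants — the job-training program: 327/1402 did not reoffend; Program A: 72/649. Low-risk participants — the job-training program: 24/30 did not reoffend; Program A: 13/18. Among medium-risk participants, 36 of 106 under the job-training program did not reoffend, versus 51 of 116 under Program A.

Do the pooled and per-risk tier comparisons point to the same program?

No

High-risk: the job-training program 327/1402 = 23.3%, Program A 72/649 = 11.1% → the job-training program
Low-risk: the job-training program 24/30 = 80.0%, Program A 13/18 = 72.2% → the job-training program
Medium-risk: the job-training program 36/106 = 34.0%, Program A 51/116 = 44.0% → Program A
Overall: the job-training program 387/1538 = 25.2%, Program A 136/783 = 17.4% → the job-training program
Neither sweeps: the job-training program wins 2 of 3 groups, Program A wins 1. The job-training program wins overall but not every group — no Simpson reversal.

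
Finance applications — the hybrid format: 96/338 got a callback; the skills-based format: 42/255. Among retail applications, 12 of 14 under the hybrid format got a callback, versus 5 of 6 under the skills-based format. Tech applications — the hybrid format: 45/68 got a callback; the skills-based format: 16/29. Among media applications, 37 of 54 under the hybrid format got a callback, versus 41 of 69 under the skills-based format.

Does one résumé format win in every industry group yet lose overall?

No

Finance: the hybrid format 96/338 = 28.4%, the skills-based format 42/255 = 16.5% → the hybrid format
Retail: the hybrid format 12/14 = 85.7%, the skills-based format 5/6 = 83.3% → the hybrid format
Tech: the hybrid format 45/68 = 66.2%, the skills-based format 16/29 = 55.2% → the hybrid format
Media: the hybrid format 37/54 = 68.5%, the skills-based format 41/69 = 59.4% → the hybrid format
Overall: the hybrid format 190/474 = 40.1%, the skills-based format 104/359 = 29.0% → the hybrid format
The hybrid format wins overall and in every industry group — no reversal.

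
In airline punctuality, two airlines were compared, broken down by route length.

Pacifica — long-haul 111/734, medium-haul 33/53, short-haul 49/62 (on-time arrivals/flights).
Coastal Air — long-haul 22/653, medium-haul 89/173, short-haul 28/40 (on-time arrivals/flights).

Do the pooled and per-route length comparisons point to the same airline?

Long-haul: Pacifica 111/734 = 15.1%, Coastal Air 22/653 = 3.4% → Pacifica
Medium-haul: Pacifica 33/53 = 62.3%, Coastal Air 89/173 = 51.4% → Pacifica
Short-haul: Pacifica 49/62 = 79.0%, Coastal Air 28/40 = 70.0% → Pacifica
Overall: Pacifica 193/849 = 22.7%, Coastal Air 139/866 = 16.1% → Pacifica
Pacifica wins overall and in every route group — no reversal.

Yes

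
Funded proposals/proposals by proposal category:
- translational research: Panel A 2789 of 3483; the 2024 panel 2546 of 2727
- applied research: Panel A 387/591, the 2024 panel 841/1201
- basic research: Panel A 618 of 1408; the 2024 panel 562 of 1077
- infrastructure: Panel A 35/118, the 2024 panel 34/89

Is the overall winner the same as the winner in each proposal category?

Yes

Translational research: Panel A 2789/3483 = 80.1%, the 2024 panel 2546/2727 = 93.4% → the 2024 panel
Applied research: Panel A 387/591 = 65.5%, the 2024 panel 841/1201 = 70.0% → the 2024 panel
Basic research: Panel A 618/1408 = 43.9%, the 2024 panel 562/1077 = 52.2% → the 2024 panel
Infrastructure: Panel A 35/118 = 29.7%, the 2024 panel 34/89 = 38.2% → the 2024 panel
Overall: Panel A 3829/5600 = 68.4%, the 2024 panel 3983/5094 = 78.2% → the 2024 panel
The 2024 panel wins overall and in every proposal group — no reversal.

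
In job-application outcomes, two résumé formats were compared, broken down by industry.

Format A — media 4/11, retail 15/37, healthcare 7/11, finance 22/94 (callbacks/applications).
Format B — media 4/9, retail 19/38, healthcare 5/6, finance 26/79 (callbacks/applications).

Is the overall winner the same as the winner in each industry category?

Yes

Media: Format A 4/11 = 36.4%, Format B 4/9 = 44.4% → Format B
Retail: Format A 15/37 = 40.5%, Format B 19/38 = 50.0% → Format B
Healthcare: Format A 7/11 = 63.6%, Format B 5/6 = 83.3% → Format B
Finance: Format A 22/94 = 23.4%, Format B 26/79 = 32.9% → Format B
Overall: Format A 48/153 = 31.4%, Format B 54/132 = 40.9% → Format B
Format B wins overall and in every industry group — no reversal.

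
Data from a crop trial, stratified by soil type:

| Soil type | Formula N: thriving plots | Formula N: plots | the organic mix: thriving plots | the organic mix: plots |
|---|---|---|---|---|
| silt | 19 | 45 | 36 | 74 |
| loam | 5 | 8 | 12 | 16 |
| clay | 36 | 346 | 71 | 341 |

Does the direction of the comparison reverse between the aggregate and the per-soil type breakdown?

Silt: Formula N 19/45 = 42.2%, the organic mix 36/74 = 48.6% → the organic mix
Loam: Formula N 5/8 = 62.5%, the organic mix 12/16 = 75.0% → the organic mix
Clay: Formula N 36/346 = 10.4%, the organic mix 71/341 = 20.8% → the organic mix
Overall: Formula N 60/399 = 15.0%, the organic mix 119/431 = 27.6% → the organic mix
The organic mix wins overall and in every soil group — no reversal.

No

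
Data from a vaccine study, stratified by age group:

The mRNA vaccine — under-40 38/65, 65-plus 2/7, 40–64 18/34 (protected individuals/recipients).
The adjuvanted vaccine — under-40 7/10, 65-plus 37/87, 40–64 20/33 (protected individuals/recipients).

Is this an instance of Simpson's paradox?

Under-40: the mRNA vaccine 38/65 = 58.5%, the adjuvanted vaccine 7/10 = 70.0% → the adjuvanted vaccine
65-plus: the mRNA vaccine 2/7 = 28.6%, the adjuvanted vaccine 37/87 = 42.5% → the adjuvanted vaccine
40–64: the mRNA vaccine 18/34 = 52.9%, the adjuvanted vaccine 20/33 = 60.6% → the adjuvanted vaccine
Overall: the mRNA vaccine 58/106 = 54.7%, the adjuvanted vaccine 64/130 = 49.2% → the mRNA vaccine
The adjuvanted vaccine wins each age group but the mRNA vaccine wins overall — the comparison reverses. The adjuvanted vaccine's recipients skew toward 65-plus, which has a lower base rate.

Yes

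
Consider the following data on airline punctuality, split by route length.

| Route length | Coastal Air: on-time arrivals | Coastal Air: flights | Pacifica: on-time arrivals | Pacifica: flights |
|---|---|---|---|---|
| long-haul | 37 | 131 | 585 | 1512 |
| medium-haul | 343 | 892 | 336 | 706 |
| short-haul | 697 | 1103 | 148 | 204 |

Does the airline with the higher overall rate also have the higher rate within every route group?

No

Long-haul: Coastal Air 37/131 = 28.2%, Pacifica 585/1512 = 38.7% → Pacifica
Medium-haul: Coastal Air 343/892 = 38.5%, Pacifica 336/706 = 47.6% → Pacifica
Short-haul: Coastal Air 697/1103 = 63.2%, Pacifica 148/204 = 72.5% → Pacifica
Overall: Coastal Air 1077/2126 = 50.7%, Pacifica 1069/2422 = 44.1% → Coastal Air
Pacifica wins each route group but Coastal Air wins overall — the comparison reverses. Pacifica's flights skew toward long-haul, which has a lower base rate.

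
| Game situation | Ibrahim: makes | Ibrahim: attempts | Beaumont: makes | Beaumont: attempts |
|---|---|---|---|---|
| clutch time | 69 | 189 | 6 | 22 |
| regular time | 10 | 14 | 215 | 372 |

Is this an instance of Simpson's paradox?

Yes

Clutch time: Ibrahim 69/189 = 36.5%, Beaumont 6/22 = 27.3% → Ibrahim
Regular time: Ibrahim 10/14 = 71.4%, Beaumont 215/372 = 57.8% → Ibrahim
Overall: Ibrahim 79/203 = 38.9%, Beaumont 221/394 = 56.1% → Beaumont
Ibrahim wins each game group but Beaumont wins overall — the comparison reverses. Ibrahim's attempts skew toward clutch time, which has a lower base rate.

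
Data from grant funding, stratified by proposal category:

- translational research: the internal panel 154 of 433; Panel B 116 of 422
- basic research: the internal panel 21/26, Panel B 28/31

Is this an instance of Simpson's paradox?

Translational research: the internal panel 154/433 = 35.6%, Panel B 116/422 = 27.5% → the internal panel
Basic research: the internal panel 21/26 = 80.8%, Panel B 28/31 = 90.3% → Panel B
Overall: the internal panel 175/459 = 38.1%, Panel B 144/453 = 31.8% → the internal panel
Neither sweeps: the internal panel wins 1 of 2 groups, Panel B wins 1. The internal panel wins overall but not every group — no Simpson reversal.

No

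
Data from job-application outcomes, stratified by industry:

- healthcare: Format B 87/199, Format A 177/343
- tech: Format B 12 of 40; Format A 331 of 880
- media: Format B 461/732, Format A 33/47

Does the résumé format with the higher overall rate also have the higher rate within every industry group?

Healthcare: Format B 87/199 = 43.7%, Format A 177/343 = 51.6% → Format A
Tech: Format B 12/40 = 30.0%, Format A 331/880 = 37.6% → Format A
Media: Format B 461/732 = 63.0%, Format A 33/47 = 70.2% → Format A
Overall: Format B 560/971 = 57.7%, Format A 541/1270 = 42.6% → Format B
Format A wins each industry group but Format B wins overall — the comparison reverses. Format A's applications skew toward tech, which has a lower base rate.

No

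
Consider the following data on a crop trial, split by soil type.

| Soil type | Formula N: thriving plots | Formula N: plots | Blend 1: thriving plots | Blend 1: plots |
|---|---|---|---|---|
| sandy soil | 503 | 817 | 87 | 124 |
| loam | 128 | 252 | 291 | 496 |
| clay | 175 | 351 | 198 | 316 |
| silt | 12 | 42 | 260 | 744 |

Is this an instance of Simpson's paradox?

Yes

Sandy soil: Formula N 503/817 = 61.6%, Blend 1 87/124 = 70.2% → Blend 1
Loam: Formula N 128/252 = 50.8%, Blend 1 291/496 = 58.7% → Blend 1
Clay: Formula N 175/351 = 49.9%, Blend 1 198/316 = 62.7% → Blend 1
Silt: Formula N 12/42 = 28.6%, Blend 1 260/744 = 34.9% → Blend 1
Overall: Formula N 818/1462 = 56.0%, Blend 1 836/1680 = 49.8% → Formula N
Blend 1 wins each soil group but Formula N wins overall — the comparison reverses. Blend 1's plots skew toward silt, which has a lower base rate.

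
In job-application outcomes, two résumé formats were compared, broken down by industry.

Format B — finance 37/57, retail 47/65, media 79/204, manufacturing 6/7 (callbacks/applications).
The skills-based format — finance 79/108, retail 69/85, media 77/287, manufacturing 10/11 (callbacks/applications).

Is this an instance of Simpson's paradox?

No

Finance: Format B 37/57 = 64.9%, the skills-based format 79/108 = 73.1% → the skills-based format
Retail: Format B 47/65 = 72.3%, the skills-based format 69/85 = 81.2% → the skills-based format
Media: Format B 79/204 = 38.7%, the skills-based format 77/287 = 26.8% → Format B
Manufacturing: Format B 6/7 = 85.7%, the skills-based format 10/11 = 90.9% → the skills-based format
Overall: Format B 169/333 = 50.8%, the skills-based format 235/491 = 47.9% → Format B
Neither sweeps: Format B wins 1 of 4 groups, the skills-based format wins 3. Format B wins overall but not every group — no Simpson reversal.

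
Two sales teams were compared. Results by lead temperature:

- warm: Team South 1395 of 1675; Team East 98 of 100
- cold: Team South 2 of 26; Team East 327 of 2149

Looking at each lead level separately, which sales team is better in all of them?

Team East

Warm: Team South 1395/1675 = 83.3%, Team East 98/100 = 98.0% → Team East
Cold: Team South 2/26 = 7.7%, Team East 327/2149 = 15.2% → Team East
Team East has the higher rate in both groups.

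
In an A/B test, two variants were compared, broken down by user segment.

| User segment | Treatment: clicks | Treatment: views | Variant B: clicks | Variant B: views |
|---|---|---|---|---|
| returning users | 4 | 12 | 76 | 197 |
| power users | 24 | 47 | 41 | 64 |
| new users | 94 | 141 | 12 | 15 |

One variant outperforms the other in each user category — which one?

Returning users: Treatment 4/12 = 33.3%, Variant B 76/197 = 38.6% → Variant B
Power users: Treatment 24/47 = 51.1%, Variant B 41/64 = 64.1% → Variant B
New users: Treatment 94/141 = 66.7%, Variant B 12/15 = 80.0% → Variant B
Variant B has the higher rate in all 3 groups.

Variant B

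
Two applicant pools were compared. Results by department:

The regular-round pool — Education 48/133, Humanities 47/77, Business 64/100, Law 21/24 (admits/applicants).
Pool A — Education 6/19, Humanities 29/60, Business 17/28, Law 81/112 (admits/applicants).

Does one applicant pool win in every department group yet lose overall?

Yes

Education: the regular-round pool 48/133 = 36.1%, Pool A 6/19 = 31.6% → the regular-round pool
Humanities: the regular-round pool 47/77 = 61.0%, Pool A 29/60 = 48.3% → the regular-round pool
Business: the regular-round pool 64/100 = 64.0%, Pool A 17/28 = 60.7% → the regular-round pool
Law: the regular-round pool 21/24 = 87.5%, Pool A 81/112 = 72.3% → the regular-round pool
Overall: the regular-round pool 180/334 = 53.9%, Pool A 133/219 = 60.7% → Pool A
The regular-round pool wins each department group but Pool A wins overall — the comparison reverses. The regular-round pool's applicants skew toward Education, which has a lower base rate.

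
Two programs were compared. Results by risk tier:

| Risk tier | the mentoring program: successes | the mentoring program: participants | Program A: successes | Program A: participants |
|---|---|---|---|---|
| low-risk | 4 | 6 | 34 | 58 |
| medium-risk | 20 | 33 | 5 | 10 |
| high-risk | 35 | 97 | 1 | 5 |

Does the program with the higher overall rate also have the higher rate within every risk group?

No

Low-risk: the mentoring program 4/6 = 66.7%, Program A 34/58 = 58.6% → the mentoring program
Medium-risk: the mentoring program 20/33 = 60.6%, Program A 5/10 = 50.0% → the mentoring program
High-risk: the mentoring program 35/97 = 36.1%, Program A 1/5 = 20.0% → the mentoring program
Overall: the mentoring program 59/136 = 43.4%, Program A 40/73 = 54.8% → Program A
The mentoring program wins each risk group but Program A wins overall — the comparison reverses. The mentoring program's participants skew toward high-risk, which has a lower base rate.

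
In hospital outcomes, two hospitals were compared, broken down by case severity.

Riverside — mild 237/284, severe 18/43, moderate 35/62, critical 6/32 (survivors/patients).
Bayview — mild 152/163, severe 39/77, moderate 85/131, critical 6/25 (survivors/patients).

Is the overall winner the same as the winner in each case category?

Yes

Mild: Riverside 237/284 = 83.5%, Bayview 152/163 = 93.3% → Bayview
Severe: Riverside 18/43 = 41.9%, Bayview 39/77 = 50.6% → Bayview
Moderate: Riverside 35/62 = 56.5%, Bayview 85/131 = 64.9% → Bayview
Critical: Riverside 6/32 = 18.8%, Bayview 6/25 = 24.0% → Bayview
Overall: Riverside 296/421 = 70.3%, Bayview 282/396 = 71.2% → Bayview
Bayview wins overall and in every case group — no reversal.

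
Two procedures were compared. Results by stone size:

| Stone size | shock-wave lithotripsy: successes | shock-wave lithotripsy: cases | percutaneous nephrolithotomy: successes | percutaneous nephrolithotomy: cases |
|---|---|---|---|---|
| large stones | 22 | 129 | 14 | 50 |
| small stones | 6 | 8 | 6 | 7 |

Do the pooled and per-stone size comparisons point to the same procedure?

Large stones: shock-wave lithotripsy 22/129 = 17.1%, percutaneous nephrolithotomy 14/50 = 28.0% → percutaneous nephrolithotomy
Small stones: shock-wave lithotripsy 6/8 = 75.0%, percutaneous nephrolithotomy 6/7 = 85.7% → percutaneous nephrolithotomy
Overall: shock-wave lithotripsy 28/137 = 20.4%, percutaneous nephrolithotomy 20/57 = 35.1% → percutaneous nephrolithotomy
Percutaneous nephrolithotomy wins overall and in every stone group — no reversal.

Yes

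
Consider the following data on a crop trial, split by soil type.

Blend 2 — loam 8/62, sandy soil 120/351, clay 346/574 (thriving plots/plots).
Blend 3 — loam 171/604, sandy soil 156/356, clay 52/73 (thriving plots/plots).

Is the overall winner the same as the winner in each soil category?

Loam: Blend 2 8/62 = 12.9%, Blend 3 171/604 = 28.3% → Blend 3
Sandy soil: Blend 2 120/351 = 34.2%, Blend 3 156/356 = 43.8% → Blend 3
Clay: Blend 2 346/574 = 60.3%, Blend 3 52/73 = 71.2% → Blend 3
Overall: Blend 2 474/987 = 48.0%, Blend 3 379/1033 = 36.7% → Blend 2
Blend 3 wins each soil group but Blend 2 wins overall — the comparison reverses. Blend 3's plots skew toward loam, which has a lower base rate.

No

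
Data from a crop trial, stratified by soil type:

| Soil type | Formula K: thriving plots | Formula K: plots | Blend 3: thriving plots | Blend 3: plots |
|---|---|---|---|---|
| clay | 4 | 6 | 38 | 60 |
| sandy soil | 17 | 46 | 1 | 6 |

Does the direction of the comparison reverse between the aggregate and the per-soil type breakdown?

Yes

Clay: Formula K 4/6 = 66.7%, Blend 3 38/60 = 63.3% → Formula K
Sandy soil: Formula K 17/46 = 37.0%, Blend 3 1/6 = 16.7% → Formula K
Overall: Formula K 21/52 = 40.4%, Blend 3 39/66 = 59.1% → Blend 3
Formula K wins each soil group but Blend 3 wins overall — the comparison reverses. Formula K's plots skew toward sandy soil, which has a lower base rate.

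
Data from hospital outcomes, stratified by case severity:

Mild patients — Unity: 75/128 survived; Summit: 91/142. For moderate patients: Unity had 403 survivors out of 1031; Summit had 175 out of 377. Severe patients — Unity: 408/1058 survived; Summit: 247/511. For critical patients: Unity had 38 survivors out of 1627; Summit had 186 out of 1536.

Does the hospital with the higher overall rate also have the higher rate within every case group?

Yes

Mild: Unity 75/128 = 58.6%, Summit 91/142 = 64.1% → Summit
Moderate: Unity 403/1031 = 39.1%, Summit 175/377 = 46.4% → Summit
Severe: Unity 408/1058 = 38.6%, Summit 247/511 = 48.3% → Summit
Critical: Unity 38/1627 = 2.3%, Summit 186/1536 = 12.1% → Summit
Overall: Unity 924/3844 = 24.0%, Summit 699/2566 = 27.2% → Summit
Summit wins overall and in every case group — no reversal.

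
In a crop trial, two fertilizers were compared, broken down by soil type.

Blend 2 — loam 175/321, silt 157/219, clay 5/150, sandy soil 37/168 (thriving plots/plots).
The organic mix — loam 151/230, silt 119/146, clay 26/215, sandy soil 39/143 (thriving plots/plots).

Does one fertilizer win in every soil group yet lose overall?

Loam: Blend 2 175/321 = 54.5%, the organic mix 151/230 = 65.7% → the organic mix
Silt: Blend 2 157/219 = 71.7%, the organic mix 119/146 = 81.5% → the organic mix
Clay: Blend 2 5/150 = 3.3%, the organic mix 26/215 = 12.1% → the organic mix
Sandy soil: Blend 2 37/168 = 22.0%, the organic mix 39/143 = 27.3% → the organic mix
Overall: Blend 2 374/858 = 43.6%, the organic mix 335/734 = 45.6% → the organic mix
The organic mix wins overall and in every soil group — no reversal.

No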